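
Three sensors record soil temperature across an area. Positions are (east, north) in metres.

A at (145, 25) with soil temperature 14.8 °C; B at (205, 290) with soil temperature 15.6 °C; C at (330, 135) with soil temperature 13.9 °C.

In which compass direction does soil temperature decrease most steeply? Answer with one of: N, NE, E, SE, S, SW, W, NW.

Differences from A: to B (Δx, Δy, Δh) = (60, 265, +0.8); to C = (185, 110, -0.9).
Solve a·Δx + b·Δy = ΔT: det = 60·110 − 185·265 = -42425.
∂T/∂x = [(+0.8)·110 − (-0.9)·265] / -42425 = -0.007696
∂T/∂y = [60·(-0.9) − 185·(+0.8)] / -42425 = +0.004761
Steepest decrease is along −∇f = (+0.007696 E, -0.004761 N) → southeast.

SE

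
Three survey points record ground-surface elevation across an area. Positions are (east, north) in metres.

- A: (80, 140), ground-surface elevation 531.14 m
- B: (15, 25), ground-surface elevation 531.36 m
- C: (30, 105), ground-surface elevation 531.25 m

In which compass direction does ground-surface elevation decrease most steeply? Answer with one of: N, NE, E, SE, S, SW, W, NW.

NE

Taking A as reference: B−A = (-65, -115, +0.22); C−A = (-50, -35, +0.11).
Solve a·Δx + b·Δy = Δz: det = (-65)·(-35) − (-50)·(-115) = -3475.
∂z/∂x = [(+0.22)·(-35) − (+0.11)·(-115)] / -3475 = -0.001424
∂z/∂y = [(-65)·(+0.11) − (-50)·(+0.22)] / -3475 = -0.001108
Steepest decrease is along −∇f = (+0.001424 E, +0.001108 N) → northeast.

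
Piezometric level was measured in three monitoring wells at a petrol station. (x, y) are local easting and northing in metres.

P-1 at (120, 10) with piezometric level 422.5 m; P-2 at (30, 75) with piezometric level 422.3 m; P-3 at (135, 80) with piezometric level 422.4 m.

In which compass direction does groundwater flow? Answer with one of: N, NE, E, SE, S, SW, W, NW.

NW

With h = a·x + b·y + c and P-1 as origin, the differences give:
  (-90)·a + 65·b = -0.2
  15·a + 70·b = -0.1
Eliminate b (×70 and ×65, subtract): -7275·a = -7.50 → a = ∂h/∂x = +0.001031
Back-substitute: b = ∂h/∂y = -0.001649.
Flow = −∇h = (-0.001031 east, +0.001649 north), which points northwest.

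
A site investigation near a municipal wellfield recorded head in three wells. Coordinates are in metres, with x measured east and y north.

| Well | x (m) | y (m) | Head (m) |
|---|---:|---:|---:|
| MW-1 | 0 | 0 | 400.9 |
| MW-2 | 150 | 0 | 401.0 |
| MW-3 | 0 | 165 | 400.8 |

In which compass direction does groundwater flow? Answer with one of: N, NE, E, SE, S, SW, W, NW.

∂h/∂x = (401.0 − 400.9) / (150 − 0) = +0.0006667
∂h/∂y = (400.8 − 400.9) / (165 − 0) = -0.0006061
Flow = −∇h = (-0.0006667 east, +0.0006061 north), which points northwest.

NW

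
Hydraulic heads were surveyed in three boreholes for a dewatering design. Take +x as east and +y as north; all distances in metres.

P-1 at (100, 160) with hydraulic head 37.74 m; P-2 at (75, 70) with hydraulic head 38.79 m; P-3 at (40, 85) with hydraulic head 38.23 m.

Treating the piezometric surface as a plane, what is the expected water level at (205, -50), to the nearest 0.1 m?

Differences from P-1: to P-2 (Δx, Δy, Δh) = (-25, -90, +1.05); to P-3 = (-60, -75, +0.49).
Solve a·Δx + b·Δy = Δh: det = (-25)·(-75) − (-60)·(-90) = -3525.
∂h/∂x = [(+1.05)·(-75) − (+0.49)·(-90)] / -3525 = +0.009830
∂h/∂y = [(-25)·(+0.49) − (-60)·(+1.05)] / -3525 = -0.01440
h(205, -50) = 37.74 + (+0.009830)·(105) + (-0.01440)·(-210) = 37.74 +1.032 +3.023 = 41.796 m.

41.8 m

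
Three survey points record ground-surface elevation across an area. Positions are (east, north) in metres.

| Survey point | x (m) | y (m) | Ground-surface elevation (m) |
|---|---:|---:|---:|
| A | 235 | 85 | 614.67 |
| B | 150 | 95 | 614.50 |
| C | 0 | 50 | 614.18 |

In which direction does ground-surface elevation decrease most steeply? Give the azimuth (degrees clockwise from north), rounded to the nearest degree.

Differences from A: to B (Δx, Δy, Δh) = (-85, 10, -0.17); to C = (-235, -35, -0.49).
Determinant of the coordinate differences = (-85)·(-35) − (-235)·10 = 5325.
∂z/∂x = [(-0.17)·(-35) − (-0.49)·10] / 5325 = +0.002038
∂z/∂y = [(-85)·(-0.49) − (-235)·(-0.17)] / 5325 = +0.0003192
Steepest decrease is along −∇f: components (-0.002038 E, -0.0003192 N).
Azimuth = atan2(-0.002038, -0.0003192) = 261.1° ≈ 261°.

261°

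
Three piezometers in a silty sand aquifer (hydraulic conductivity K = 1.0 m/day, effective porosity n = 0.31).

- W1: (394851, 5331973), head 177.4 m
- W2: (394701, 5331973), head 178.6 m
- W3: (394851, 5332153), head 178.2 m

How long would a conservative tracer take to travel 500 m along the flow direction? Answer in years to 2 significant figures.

46 years

∂h/∂x = (178.6 − 177.4) / (394701 − 394851) = -0.008000
∂h/∂y = (178.2 − 177.4) / (5332153 − 5331973) = +0.004444
|∇h| = √(-0.008000² + 0.004444²) = 0.009151
Seepage velocity v = K·i/n = 1.0 × 0.009151 / 0.31 = 0.02952 m/day.
t = 500 / 0.02952 = 1.694e+04 days = 46.4 years.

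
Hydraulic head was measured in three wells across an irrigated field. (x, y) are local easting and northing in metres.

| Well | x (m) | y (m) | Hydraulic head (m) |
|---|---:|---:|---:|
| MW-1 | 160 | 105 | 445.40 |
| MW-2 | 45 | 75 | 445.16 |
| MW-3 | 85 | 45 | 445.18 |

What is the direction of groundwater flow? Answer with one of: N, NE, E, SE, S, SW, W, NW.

SW

Taking MW-1 as reference: MW-2−MW-1 = (-115, -30, -0.24); MW-3−MW-1 = (-75, -60, -0.22).
Determinant of the coordinate differences = (-115)·(-60) − (-75)·(-30) = 4650.
∂h/∂x = [(-0.24)·(-60) − (-0.22)·(-30)] / 4650 = +0.001677
∂h/∂y = [(-115)·(-0.22) − (-75)·(-0.24)] / 4650 = +0.001570
Flow = −∇h = (-0.001677 east, -0.001570 north), which points southwest.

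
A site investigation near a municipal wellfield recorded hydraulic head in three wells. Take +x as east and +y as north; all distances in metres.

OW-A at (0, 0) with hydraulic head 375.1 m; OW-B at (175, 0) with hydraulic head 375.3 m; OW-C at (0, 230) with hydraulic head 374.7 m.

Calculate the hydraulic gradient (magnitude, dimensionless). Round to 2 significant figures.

∂h/∂x = (375.3 − 375.1) / (175 − 0) = +0.001143
∂h/∂y = (374.7 − 375.1) / (230 − 0) = -0.001739
|∇h| = √(0.001143² + -0.001739²) = 0.002081

0.0021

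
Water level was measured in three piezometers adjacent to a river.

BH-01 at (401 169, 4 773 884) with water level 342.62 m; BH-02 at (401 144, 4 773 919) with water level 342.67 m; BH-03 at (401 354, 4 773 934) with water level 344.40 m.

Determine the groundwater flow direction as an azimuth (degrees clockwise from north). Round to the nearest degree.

228°

Three-point gradient (reference BH-01): Δ to BH-02 = (-25, 35, +0.05), Δ to BH-03 = (185, 50, +1.78).
∂h/∂x = +0.007741, ∂h/∂y = +0.006958 (det = -7725).
Flow direction (−∇h) has components (-0.007741 E, -0.006958 N).
Azimuth = atan2(E, N) = atan2(-0.007741, -0.006958) = 228.0° ≈ 228°.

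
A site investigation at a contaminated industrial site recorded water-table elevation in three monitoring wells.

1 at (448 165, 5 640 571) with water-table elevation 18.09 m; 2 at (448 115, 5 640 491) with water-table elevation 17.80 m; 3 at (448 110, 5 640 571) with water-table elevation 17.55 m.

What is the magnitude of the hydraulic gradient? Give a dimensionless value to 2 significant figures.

With h = a·x + b·y + c and 1 as origin, the differences give:
  (-50)·a + (-80)·b = -0.29
  (-55)·a + 0·b = -0.54
Eliminate b (×0 and ×(-80), subtract): -4400·a = -43.200 → a = ∂h/∂x = +0.009818
Back-substitute: b = ∂h/∂y = -0.002511.
|∇h| = √(0.009818² + -0.002511²) = 0.01013

0.010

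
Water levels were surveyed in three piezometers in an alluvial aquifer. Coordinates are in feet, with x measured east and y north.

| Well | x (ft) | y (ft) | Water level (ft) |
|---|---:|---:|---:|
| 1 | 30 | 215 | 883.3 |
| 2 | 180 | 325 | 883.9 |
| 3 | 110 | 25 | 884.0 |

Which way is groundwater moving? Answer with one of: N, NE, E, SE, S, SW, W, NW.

W

With h = a·x + b·y + c and 1 as origin, the differences give:
  150·a + 110·b = +0.6
  80·a + (-190)·b = +0.7
Eliminate b (×(-190) and ×110, subtract): -37300·a = -191.00 → a = ∂h/∂x = +0.005121
Back-substitute: b = ∂h/∂y = -0.001528.
Flow = −∇h = (-0.005121 east, +0.001528 north), which points west.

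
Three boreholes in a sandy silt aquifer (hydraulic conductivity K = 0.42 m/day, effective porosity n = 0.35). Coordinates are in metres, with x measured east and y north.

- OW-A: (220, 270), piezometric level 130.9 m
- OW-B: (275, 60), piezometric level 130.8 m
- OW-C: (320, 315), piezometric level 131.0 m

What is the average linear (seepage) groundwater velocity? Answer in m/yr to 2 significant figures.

0.42 m/yr

Differences from OW-A: to OW-B (Δx, Δy, Δh) = (55, -210, -0.1); to OW-C = (100, 45, +0.1).
Solve a·Δx + b·Δy = Δh: det = 55·45 − 100·(-210) = 23475.
∂h/∂x = [(-0.1)·45 − (+0.1)·(-210)] / 23475 = +0.0007029
∂h/∂y = [55·(+0.1) − 100·(-0.1)] / 23475 = +0.0006603
|∇h| = √(0.0007029² + 0.0006603²) = 0.0009644
Seepage velocity v = K·i/n = 0.42 × 0.0009644 / 0.35 = 0.001157 m/day = 0.4226 m/yr.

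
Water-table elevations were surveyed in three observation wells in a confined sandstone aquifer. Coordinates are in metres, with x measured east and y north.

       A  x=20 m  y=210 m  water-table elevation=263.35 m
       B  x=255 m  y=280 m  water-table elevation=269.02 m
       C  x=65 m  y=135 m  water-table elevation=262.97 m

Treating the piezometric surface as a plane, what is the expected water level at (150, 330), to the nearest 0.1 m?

With h = a·x + b·y + c and A as origin, the differences give:
  235·a + 70·b = +5.67
  45·a + (-75)·b = -0.38
Eliminate b (×(-75) and ×70, subtract): -20775·a = -398.650 → a = ∂h/∂x = +0.01919
Back-substitute: b = ∂h/∂y = +0.01658.
h(150, 330) = 263.35 + (+0.01919)·(130) + (+0.01658)·(120) = 263.35 +2.495 +1.990 = 267.834 m.

267.8 m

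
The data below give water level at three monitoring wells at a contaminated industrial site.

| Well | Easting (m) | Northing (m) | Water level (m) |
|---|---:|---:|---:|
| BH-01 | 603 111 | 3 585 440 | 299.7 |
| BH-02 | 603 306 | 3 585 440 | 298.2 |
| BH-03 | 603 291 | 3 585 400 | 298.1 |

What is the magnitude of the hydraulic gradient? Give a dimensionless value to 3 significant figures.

Differences from BH-01: to BH-02 (Δx, Δy, Δh) = (195, 0, -1.5); to BH-03 = (180, -40, -1.6).
Solve a·Δx + b·Δy = Δh: det = 195·(-40) − 180·0 = -7800.
∂h/∂x = [(-1.5)·(-40) − (-1.6)·0] / -7800 = -0.007692
∂h/∂y = [195·(-1.6) − 180·(-1.5)] / -7800 = +0.005385
|∇h| = √(-0.007692² + 0.005385²) = 0.00939

0.00939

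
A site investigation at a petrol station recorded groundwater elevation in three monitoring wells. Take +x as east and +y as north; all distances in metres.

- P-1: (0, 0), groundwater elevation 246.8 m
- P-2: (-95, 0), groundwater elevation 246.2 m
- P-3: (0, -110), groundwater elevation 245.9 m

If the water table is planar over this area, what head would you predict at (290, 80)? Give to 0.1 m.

249.3 m

∂h/∂x = (246.2 − 246.8) / (-95 − 0) = +0.006316
∂h/∂y = (245.9 − 246.8) / (-110 − 0) = +0.008182
h(290, 80) = 246.8 + (+0.006316)·(290) + (+0.008182)·(80) = 246.8 +1.832 +0.655 = 249.286 m.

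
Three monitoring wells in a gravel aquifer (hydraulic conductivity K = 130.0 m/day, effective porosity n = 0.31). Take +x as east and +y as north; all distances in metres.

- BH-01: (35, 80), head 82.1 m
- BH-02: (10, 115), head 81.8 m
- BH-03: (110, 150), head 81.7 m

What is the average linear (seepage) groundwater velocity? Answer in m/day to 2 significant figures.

3.2 m/day

Taking BH-01 as reference: BH-02−BH-01 = (-25, 35, -0.3); BH-03−BH-01 = (75, 70, -0.4).
Solve a·Δx + b·Δy = Δh: det = (-25)·70 − 75·35 = -4375.
∂h/∂x = [(-0.3)·70 − (-0.4)·35] / -4375 = +0.001600
∂h/∂y = [(-25)·(-0.4) − 75·(-0.3)] / -4375 = -0.007429
|∇h| = √(0.001600² + -0.007429²) = 0.007599
Seepage velocity v = K·i/n = 130.0 × 0.007599 / 0.31 = 3.187 m/day.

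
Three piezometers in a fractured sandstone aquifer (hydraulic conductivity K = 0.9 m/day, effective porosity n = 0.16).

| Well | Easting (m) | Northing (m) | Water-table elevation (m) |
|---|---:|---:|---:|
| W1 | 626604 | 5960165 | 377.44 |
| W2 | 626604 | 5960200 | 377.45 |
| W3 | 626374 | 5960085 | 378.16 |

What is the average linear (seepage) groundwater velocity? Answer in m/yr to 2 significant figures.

With h = a·x + b·y + c and W1 as origin, the differences give:
  0·a + 35·b = +0.01
  (-230)·a + (-80)·b = +0.72
Eliminate b (×(-80) and ×35, subtract): 8050·a = -26.000 → a = ∂h/∂x = -0.003230
Back-substitute: b = ∂h/∂y = +0.0002857.
|∇h| = √(-0.003230² + 0.0002857²) = 0.003243
Seepage velocity v = K·i/n = 0.9 × 0.003243 / 0.16 = 0.01824 m/day = 6.662 m/yr.

6.7 m/yr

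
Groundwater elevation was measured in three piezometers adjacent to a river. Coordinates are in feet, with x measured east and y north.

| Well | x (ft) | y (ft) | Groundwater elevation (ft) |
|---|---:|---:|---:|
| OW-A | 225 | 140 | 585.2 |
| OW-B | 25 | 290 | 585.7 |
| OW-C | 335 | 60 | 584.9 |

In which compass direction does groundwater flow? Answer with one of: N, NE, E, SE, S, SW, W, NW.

NE

Differences from OW-A: to OW-B (Δx, Δy, Δh) = (-200, 150, +0.5); to OW-C = (110, -80, -0.3).
Solve a·Δx + b·Δy = Δh: det = (-200)·(-80) − 110·150 = -500.
∂h/∂x = [(+0.5)·(-80) − (-0.3)·150] / -500 = -0.01000
∂h/∂y = [(-200)·(-0.3) − 110·(+0.5)] / -500 = -0.01000
Flow = −∇h = (+0.01000 east, +0.01000 north), which points northeast.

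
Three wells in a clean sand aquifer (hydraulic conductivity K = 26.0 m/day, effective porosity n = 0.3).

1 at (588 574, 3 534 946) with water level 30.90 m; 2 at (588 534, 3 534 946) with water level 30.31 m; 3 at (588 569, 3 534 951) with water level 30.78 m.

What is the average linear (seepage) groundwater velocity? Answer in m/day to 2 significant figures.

Taking 1 as reference: 2−1 = (-40, 0, -0.59); 3−1 = (-5, 5, -0.12).
Determinant of the coordinate differences = (-40)·5 − (-5)·0 = -200.
∂h/∂x = [(-0.59)·5 − (-0.12)·0] / -200 = +0.01475
∂h/∂y = [(-40)·(-0.12) − (-5)·(-0.59)] / -200 = -0.009250
|∇h| = √(0.01475² + -0.009250²) = 0.01741
Seepage velocity v = K·i/n = 26.0 × 0.01741 / 0.3 = 1.509 m/day.

1.5 m/day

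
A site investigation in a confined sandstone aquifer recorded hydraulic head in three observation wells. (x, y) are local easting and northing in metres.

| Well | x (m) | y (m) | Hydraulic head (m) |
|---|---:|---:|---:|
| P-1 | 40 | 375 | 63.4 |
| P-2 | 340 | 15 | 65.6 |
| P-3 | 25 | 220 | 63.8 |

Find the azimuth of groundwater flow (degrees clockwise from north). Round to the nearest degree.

Differences from P-1: to P-2 (Δx, Δy, Δh) = (300, -360, +2.2); to P-3 = (-15, -155, +0.4).
Solve a·Δx + b·Δy = Δh: det = 300·(-155) − (-15)·(-360) = -51900.
∂h/∂x = [(+2.2)·(-155) − (+0.4)·(-360)] / -51900 = +0.003796
∂h/∂y = [300·(+0.4) − (-15)·(+2.2)] / -51900 = -0.002948
Flow direction (−∇h) has components (-0.003796 E, +0.002948 N).
Azimuth = atan2(E, N) = atan2(-0.003796, +0.002948) = 307.8° ≈ 308°.

308°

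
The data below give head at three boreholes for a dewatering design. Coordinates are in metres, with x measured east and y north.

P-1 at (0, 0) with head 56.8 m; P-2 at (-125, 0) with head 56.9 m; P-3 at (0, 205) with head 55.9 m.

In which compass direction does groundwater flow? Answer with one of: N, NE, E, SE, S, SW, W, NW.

∂h/∂x = (56.9 − 56.8) / (-125 − 0) = -0.0008000
∂h/∂y = (55.9 − 56.8) / (205 − 0) = -0.004390
Flow = −∇h = (+0.0008000 east, +0.004390 north), which points north.

N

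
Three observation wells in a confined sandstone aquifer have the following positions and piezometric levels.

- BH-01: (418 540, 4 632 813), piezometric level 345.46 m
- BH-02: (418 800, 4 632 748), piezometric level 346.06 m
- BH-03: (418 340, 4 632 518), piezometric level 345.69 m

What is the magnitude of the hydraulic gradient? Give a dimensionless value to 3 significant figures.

0.00270

Differences from BH-01: to BH-02 (Δx, Δy, Δh) = (260, -65, +0.60); to BH-03 = (-200, -295, +0.23).
Solve a·Δx + b·Δy = Δh: det = 260·(-295) − (-200)·(-65) = -89700.
∂h/∂x = [(+0.60)·(-295) − (+0.23)·(-65)] / -89700 = +0.001807
∂h/∂y = [260·(+0.23) − (-200)·(+0.60)] / -89700 = -0.002004
|∇h| = √(0.001807² + -0.002004²) = 0.002698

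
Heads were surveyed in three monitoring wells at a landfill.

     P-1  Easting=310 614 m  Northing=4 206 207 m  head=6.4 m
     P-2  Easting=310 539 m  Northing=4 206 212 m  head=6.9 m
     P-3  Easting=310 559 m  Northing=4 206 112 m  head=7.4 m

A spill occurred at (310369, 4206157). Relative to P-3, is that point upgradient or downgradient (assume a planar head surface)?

upgradient

With h = a·x + b·y + c and P-1 as origin, the differences give:
  (-75)·a + 5·b = +0.5
  (-55)·a + (-95)·b = +1.0
Eliminate b (×(-95) and ×5, subtract): 7400·a = -52.50 → a = ∂h/∂x = -0.007095
Back-substitute: b = ∂h/∂y = -0.006419.
Head at (310369, 4206157) = 6.4 + (-0.007095)·(-245) + (-0.006419)·(-50) = 8.46 m.
That is higher than the 7.4 m at P-3, so the point is upgradient.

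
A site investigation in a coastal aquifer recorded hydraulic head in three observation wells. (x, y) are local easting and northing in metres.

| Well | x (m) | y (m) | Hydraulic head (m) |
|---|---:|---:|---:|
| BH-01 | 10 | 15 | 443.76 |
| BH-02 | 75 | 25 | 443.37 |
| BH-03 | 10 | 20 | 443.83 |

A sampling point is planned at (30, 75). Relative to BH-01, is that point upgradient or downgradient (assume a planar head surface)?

upgradient

Taking BH-01 as reference: BH-02−BH-01 = (65, 10, -0.39); BH-03−BH-01 = (0, 5, +0.07).
Solve a·Δx + b·Δy = Δh: det = 65·5 − 0·10 = 325.
∂h/∂x = [(-0.39)·5 − (+0.07)·10] / 325 = -0.008154
∂h/∂y = [65·(+0.07) − 0·(-0.39)] / 325 = +0.01400
Head at (30, 75) = 443.76 + (-0.008154)·(20) + (+0.01400)·(60) = 444.44 m.
That is higher than the 443.76 m at BH-01, so the point is upgradient.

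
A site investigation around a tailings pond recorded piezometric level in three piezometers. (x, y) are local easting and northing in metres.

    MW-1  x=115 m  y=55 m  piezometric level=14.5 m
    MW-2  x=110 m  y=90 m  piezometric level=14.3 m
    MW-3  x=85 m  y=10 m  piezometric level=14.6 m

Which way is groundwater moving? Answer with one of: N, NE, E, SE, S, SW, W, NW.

NW

With h = a·x + b·y + c and MW-1 as origin, the differences give:
  (-5)·a + 35·b = -0.2
  (-30)·a + (-45)·b = +0.1
Eliminate b (×(-45) and ×35, subtract): 1275·a = 5.50 → a = ∂h/∂x = +0.004314
Back-substitute: b = ∂h/∂y = -0.005098.
Flow = −∇h = (-0.004314 east, +0.005098 north), which points northwest.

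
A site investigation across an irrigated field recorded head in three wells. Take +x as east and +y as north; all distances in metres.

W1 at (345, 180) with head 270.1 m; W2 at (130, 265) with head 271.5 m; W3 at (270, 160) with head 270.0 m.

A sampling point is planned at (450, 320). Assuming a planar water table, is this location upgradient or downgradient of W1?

Differences from W1: to W2 (Δx, Δy, Δh) = (-215, 85, +1.4); to W3 = (-75, -20, -0.1).
Determinant of the coordinate differences = (-215)·(-20) − (-75)·85 = 10675.
∂h/∂x = [(+1.4)·(-20) − (-0.1)·85] / 10675 = -0.001827
∂h/∂y = [(-215)·(-0.1) − (-75)·(+1.4)] / 10675 = +0.01185
Head at (450, 320) = 270.1 + (-0.001827)·(105) + (+0.01185)·(140) = 271.57 m.
That is higher than the 270.1 m at W1, so the point is upgradient.

upgradient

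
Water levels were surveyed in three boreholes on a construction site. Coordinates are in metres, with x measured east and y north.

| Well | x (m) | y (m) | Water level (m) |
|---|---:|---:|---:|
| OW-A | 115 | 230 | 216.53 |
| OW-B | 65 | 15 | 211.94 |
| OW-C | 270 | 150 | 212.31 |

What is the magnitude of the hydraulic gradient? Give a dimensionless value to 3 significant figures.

0.0286

Taking OW-A as reference: OW-B−OW-A = (-50, -215, -4.59); OW-C−OW-A = (155, -80, -4.22).
Solve a·Δx + b·Δy = Δh: det = (-50)·(-80) − 155·(-215) = 37325.
∂h/∂x = [(-4.59)·(-80) − (-4.22)·(-215)] / 37325 = -0.01447
∂h/∂y = [(-50)·(-4.22) − 155·(-4.59)] / 37325 = +0.02471
|∇h| = √(-0.01447² + 0.02471²) = 0.02864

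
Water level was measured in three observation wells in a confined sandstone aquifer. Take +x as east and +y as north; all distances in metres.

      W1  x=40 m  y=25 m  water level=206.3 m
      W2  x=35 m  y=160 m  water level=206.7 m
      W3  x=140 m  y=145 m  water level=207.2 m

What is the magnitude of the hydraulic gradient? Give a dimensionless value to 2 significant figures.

Three-point gradient (reference W1): Δ to W2 = (-5, 135, +0.4), Δ to W3 = (100, 120, +0.9).
∂h/∂x = +0.005213, ∂h/∂y = +0.003156 (det = -14100).
|∇h| = √(0.005213² + 0.003156²) = 0.006094

0.0061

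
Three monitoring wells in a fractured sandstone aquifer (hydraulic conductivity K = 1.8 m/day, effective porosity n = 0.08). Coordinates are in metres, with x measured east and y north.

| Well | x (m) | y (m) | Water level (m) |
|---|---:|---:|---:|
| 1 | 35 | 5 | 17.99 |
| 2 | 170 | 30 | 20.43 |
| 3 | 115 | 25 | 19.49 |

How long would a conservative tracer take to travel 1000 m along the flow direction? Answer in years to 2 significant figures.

Differences from 1: to 2 (Δx, Δy, Δh) = (135, 25, +2.44); to 3 = (80, 20, +1.50).
Solve a·Δx + b·Δy = Δh: det = 135·20 − 80·25 = 700.
∂h/∂x = [(+2.44)·20 − (+1.50)·25] / 700 = +0.01614
∂h/∂y = [135·(+1.50) − 80·(+2.44)] / 700 = +0.01043
|∇h| = √(0.01614² + 0.01043²) = 0.01922
Seepage velocity v = K·i/n = 1.8 × 0.01922 / 0.08 = 0.4325 m/day.
t = 1000 / 0.4325 = 2312 days = 6.33 years.

6.3 years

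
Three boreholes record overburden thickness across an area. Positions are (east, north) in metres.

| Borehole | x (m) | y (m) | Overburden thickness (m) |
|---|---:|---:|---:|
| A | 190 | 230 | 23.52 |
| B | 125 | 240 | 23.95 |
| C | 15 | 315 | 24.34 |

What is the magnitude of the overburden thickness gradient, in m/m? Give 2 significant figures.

0.0095 m/m

With d = a·x + b·y + c and A as origin, the differences give:
  (-65)·a + 10·b = +0.43
  (-175)·a + 85·b = +0.82
Eliminate b (×85 and ×10, subtract): -3775·a = 28.350 → a = ∂d/∂x = -0.007510
Back-substitute: b = ∂d/∂y = -0.005815.
|∇f| = √(-0.007510² + -0.005815²) = 0.009498 m/m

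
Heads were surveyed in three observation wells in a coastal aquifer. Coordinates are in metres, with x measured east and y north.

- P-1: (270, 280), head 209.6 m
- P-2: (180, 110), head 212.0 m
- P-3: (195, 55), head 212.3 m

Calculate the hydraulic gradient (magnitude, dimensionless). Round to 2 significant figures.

0.014

Taking P-1 as reference: P-2−P-1 = (-90, -170, +2.4); P-3−P-1 = (-75, -225, +2.7).
Determinant of the coordinate differences = (-90)·(-225) − (-75)·(-170) = 7500.
∂h/∂x = [(+2.4)·(-225) − (+2.7)·(-170)] / 7500 = -0.01080
∂h/∂y = [(-90)·(+2.7) − (-75)·(+2.4)] / 7500 = -0.008400
|∇h| = √(-0.01080² + -0.008400²) = 0.01368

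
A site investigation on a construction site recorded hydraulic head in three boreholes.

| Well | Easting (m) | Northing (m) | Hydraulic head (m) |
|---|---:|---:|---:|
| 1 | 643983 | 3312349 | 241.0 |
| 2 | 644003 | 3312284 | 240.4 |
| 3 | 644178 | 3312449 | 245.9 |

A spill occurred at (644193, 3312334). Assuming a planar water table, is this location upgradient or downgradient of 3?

downgradient

Differences from 1: to 2 (Δx, Δy, Δh) = (20, -65, -0.6); to 3 = (195, 100, +4.9).
Determinant of the coordinate differences = 20·100 − 195·(-65) = 14675.
∂h/∂x = [(-0.6)·100 − (+4.9)·(-65)] / 14675 = +0.01761
∂h/∂y = [20·(+4.9) − 195·(-0.6)] / 14675 = +0.01465
Head at (644193, 3312334) = 241.0 + (+0.01761)·(210) + (+0.01465)·(-15) = 244.48 m.
That is lower than the 245.9 m at 3, so the point is downgradient.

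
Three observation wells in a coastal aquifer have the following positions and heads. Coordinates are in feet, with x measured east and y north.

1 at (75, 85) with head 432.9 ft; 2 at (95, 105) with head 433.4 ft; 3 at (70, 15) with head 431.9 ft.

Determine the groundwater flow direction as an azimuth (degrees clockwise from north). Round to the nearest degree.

Three-point gradient (reference 1): Δ to 2 = (20, 20, +0.5), Δ to 3 = (-5, -70, -1.0).
∂h/∂x = +0.01154, ∂h/∂y = +0.01346 (det = -1300).
Flow direction (−∇h) has components (-0.01154 E, -0.01346 N).
Azimuth = atan2(E, N) = atan2(-0.01154, -0.01346) = 220.6° ≈ 221°.

221°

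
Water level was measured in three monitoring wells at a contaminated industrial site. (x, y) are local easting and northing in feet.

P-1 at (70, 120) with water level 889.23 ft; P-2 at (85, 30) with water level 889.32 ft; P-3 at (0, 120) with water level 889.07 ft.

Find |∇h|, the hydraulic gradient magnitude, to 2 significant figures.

0.0024

Three-point gradient (reference P-1): Δ to P-2 = (15, -90, +0.09), Δ to P-3 = (-70, 0, -0.16).
∂h/∂x = +0.002286, ∂h/∂y = -0.0006190 (det = -6300).
|∇h| = √(0.002286² + -0.0006190²) = 0.002368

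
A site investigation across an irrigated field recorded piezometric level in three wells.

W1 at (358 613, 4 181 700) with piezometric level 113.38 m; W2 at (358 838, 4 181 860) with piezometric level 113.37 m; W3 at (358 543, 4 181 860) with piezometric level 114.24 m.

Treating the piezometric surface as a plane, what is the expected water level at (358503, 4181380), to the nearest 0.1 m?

With h = a·x + b·y + c and W1 as origin, the differences give:
  225·a + 160·b = -0.01
  (-70)·a + 160·b = +0.86
Eliminate b (×160 and ×160, subtract): 47200·a = -139.200 → a = ∂h/∂x = -0.002949
Back-substitute: b = ∂h/∂y = +0.004085.
h(358503, 4181380) = 113.38 + (-0.002949)·(-110) + (+0.004085)·(-320) = 113.38 +0.324 -1.307 = 112.397 m.

112.4 m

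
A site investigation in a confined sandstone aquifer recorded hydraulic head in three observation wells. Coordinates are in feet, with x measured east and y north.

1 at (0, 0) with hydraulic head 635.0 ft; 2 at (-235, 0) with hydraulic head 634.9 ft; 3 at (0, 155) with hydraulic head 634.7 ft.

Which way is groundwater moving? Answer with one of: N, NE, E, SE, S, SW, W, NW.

N

∂h/∂x = (634.9 − 635.0) / (-235 − 0) = +0.0004255
∂h/∂y = (634.7 − 635.0) / (155 − 0) = -0.001935
Flow = −∇h = (-0.0004255 east, +0.001935 north), which points north.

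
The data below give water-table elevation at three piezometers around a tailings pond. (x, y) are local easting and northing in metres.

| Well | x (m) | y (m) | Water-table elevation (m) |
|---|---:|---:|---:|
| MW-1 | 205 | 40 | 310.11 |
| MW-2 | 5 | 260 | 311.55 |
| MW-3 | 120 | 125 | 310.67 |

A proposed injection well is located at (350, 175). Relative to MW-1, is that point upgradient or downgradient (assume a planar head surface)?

upgradient

Differences from MW-1: to MW-2 (Δx, Δy, Δh) = (-200, 220, +1.44); to MW-3 = (-85, 85, +0.56).
Determinant of the coordinate differences = (-200)·85 − (-85)·220 = 1700.
∂h/∂x = [(+1.44)·85 − (+0.56)·220] / 1700 = -0.0004706
∂h/∂y = [(-200)·(+0.56) − (-85)·(+1.44)] / 1700 = +0.006118
Head at (350, 175) = 310.11 + (-0.0004706)·(145) + (+0.006118)·(135) = 310.87 m.
That is higher than the 310.11 m at MW-1, so the point is upgradient.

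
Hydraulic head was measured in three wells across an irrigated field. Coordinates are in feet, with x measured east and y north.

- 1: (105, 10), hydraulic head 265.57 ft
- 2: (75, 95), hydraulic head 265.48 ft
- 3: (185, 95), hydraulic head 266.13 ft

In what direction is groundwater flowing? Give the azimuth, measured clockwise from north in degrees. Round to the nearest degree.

Differences from 1: to 2 (Δx, Δy, Δh) = (-30, 85, -0.09); to 3 = (80, 85, +0.56).
Determinant of the coordinate differences = (-30)·85 − 80·85 = -9350.
∂h/∂x = [(-0.09)·85 − (+0.56)·85] / -9350 = +0.005909
∂h/∂y = [(-30)·(+0.56) − 80·(-0.09)] / -9350 = +0.001027
Flow direction (−∇h) has components (-0.005909 E, -0.001027 N).
Azimuth = atan2(E, N) = atan2(-0.005909, -0.001027) = 260.1° ≈ 260°.

260°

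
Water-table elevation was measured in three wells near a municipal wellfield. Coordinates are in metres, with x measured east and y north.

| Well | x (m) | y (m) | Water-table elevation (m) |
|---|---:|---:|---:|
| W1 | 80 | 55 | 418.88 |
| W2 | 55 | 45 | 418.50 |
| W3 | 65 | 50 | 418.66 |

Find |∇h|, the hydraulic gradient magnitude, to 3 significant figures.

Three-point gradient (reference W1): Δ to W2 = (-25, -10, -0.38), Δ to W3 = (-15, -5, -0.22).
∂h/∂x = +0.01200, ∂h/∂y = +0.008000 (det = -25).
|∇h| = √(0.01200² + 0.008000²) = 0.01442

0.0144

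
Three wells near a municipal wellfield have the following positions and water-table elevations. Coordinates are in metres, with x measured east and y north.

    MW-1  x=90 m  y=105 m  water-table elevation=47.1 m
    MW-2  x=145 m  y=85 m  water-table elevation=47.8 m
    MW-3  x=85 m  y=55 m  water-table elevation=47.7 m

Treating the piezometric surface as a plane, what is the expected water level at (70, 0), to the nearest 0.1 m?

48.3 m

With h = a·x + b·y + c and MW-1 as origin, the differences give:
  55·a + (-20)·b = +0.7
  (-5)·a + (-50)·b = +0.6
Eliminate b (×(-50) and ×(-20), subtract): -2850·a = -23.00 → a = ∂h/∂x = +0.008070
Back-substitute: b = ∂h/∂y = -0.01281.
h(70, 0) = 47.1 + (+0.008070)·(-20) + (-0.01281)·(-105) = 47.1 -0.161 +1.345 = 48.283 m.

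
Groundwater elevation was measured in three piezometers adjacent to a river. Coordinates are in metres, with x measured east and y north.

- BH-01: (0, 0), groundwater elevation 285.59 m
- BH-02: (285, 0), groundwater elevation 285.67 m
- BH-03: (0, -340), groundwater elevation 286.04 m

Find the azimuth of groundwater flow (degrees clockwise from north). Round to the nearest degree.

348°

∂h/∂x = (285.67 − 285.59) / (285 − 0) = +0.0002807
∂h/∂y = (286.04 − 285.59) / (-340 − 0) = -0.001324
Flow direction (−∇h) has components (-0.0002807 E, +0.001324 N).
Azimuth = atan2(E, N) = atan2(-0.0002807, +0.001324) = 348.0° ≈ 348°.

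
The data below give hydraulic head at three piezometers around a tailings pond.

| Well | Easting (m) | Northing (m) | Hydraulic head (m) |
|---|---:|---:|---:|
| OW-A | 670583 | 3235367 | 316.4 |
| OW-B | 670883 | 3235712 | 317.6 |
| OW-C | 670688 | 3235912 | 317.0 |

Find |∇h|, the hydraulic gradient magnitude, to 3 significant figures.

0.00354

Taking OW-A as reference: OW-B−OW-A = (300, 345, +1.2); OW-C−OW-A = (105, 545, +0.6).
Determinant of the coordinate differences = 300·545 − 105·345 = 127275.
∂h/∂x = [(+1.2)·545 − (+0.6)·345] / 127275 = +0.003512
∂h/∂y = [300·(+0.6) − 105·(+1.2)] / 127275 = +0.0004243
|∇h| = √(0.003512² + 0.0004243²) = 0.003538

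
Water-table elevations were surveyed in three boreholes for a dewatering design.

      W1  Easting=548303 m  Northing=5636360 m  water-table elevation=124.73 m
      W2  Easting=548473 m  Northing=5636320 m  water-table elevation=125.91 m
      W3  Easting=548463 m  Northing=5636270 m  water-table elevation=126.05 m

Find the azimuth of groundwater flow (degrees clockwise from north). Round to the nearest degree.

With h = a·x + b·y + c and W1 as origin, the differences give:
  170·a + (-40)·b = +1.18
  160·a + (-90)·b = +1.32
Eliminate b (×(-90) and ×(-40), subtract): -8900·a = -53.400 → a = ∂h/∂x = +0.006000
Back-substitute: b = ∂h/∂y = -0.004000.
Flow direction (−∇h) has components (-0.006000 E, +0.004000 N).
Azimuth = atan2(E, N) = atan2(-0.006000, +0.004000) = 303.7° ≈ 304°.

304°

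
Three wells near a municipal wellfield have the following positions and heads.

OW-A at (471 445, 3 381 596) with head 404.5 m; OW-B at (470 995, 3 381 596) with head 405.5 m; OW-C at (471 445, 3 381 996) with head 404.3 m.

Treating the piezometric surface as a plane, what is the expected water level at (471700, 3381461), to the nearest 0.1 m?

∂h/∂x = (405.5 − 404.5) / (470995 − 471445) = -0.002222
∂h/∂y = (404.3 − 404.5) / (3381996 − 3381596) = -0.0005000
h(471700, 3381461) = 404.5 + (-0.002222)·(255) + (-0.0005000)·(-135) = 404.5 -0.567 +0.067 = 404.001 m.

404.0 m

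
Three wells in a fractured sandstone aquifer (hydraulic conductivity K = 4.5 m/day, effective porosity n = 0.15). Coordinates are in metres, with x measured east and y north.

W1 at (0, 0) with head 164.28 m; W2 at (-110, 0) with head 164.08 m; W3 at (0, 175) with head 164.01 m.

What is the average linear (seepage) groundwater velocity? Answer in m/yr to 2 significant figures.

26 m/yr

∂h/∂x = (164.08 − 164.28) / (-110 − 0) = +0.001818
∂h/∂y = (164.01 − 164.28) / (175 − 0) = -0.001543
|∇h| = √(0.001818² + -0.001543²) = 0.002385
Seepage velocity v = K·i/n = 4.5 × 0.002385 / 0.15 = 0.07155 m/day = 26.13 m/yr.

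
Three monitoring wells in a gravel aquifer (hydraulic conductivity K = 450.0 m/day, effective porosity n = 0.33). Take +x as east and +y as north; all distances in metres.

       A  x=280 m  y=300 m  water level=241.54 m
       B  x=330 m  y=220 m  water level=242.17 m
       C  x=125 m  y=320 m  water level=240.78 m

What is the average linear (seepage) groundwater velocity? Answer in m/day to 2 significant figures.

With h = a·x + b·y + c and A as origin, the differences give:
  50·a + (-80)·b = +0.63
  (-155)·a + 20·b = -0.76
Eliminate b (×20 and ×(-80), subtract): -11400·a = -48.200 → a = ∂h/∂x = +0.004228
Back-substitute: b = ∂h/∂y = -0.005232.
|∇h| = √(0.004228² + -0.005232²) = 0.006727
Seepage velocity v = K·i/n = 450.0 × 0.006727 / 0.33 = 9.173 m/day.

9.2 m/day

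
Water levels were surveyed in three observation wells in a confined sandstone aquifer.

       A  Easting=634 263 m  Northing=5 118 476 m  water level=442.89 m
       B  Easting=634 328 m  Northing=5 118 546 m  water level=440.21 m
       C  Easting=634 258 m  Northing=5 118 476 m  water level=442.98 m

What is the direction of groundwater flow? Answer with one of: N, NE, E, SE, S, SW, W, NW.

NE

With h = a·x + b·y + c and A as origin, the differences give:
  65·a + 70·b = -2.68
  (-5)·a + 0·b = +0.09
Eliminate b (×0 and ×70, subtract): 350·a = -6.300 → a = ∂h/∂x = -0.01800
Back-substitute: b = ∂h/∂y = -0.02157.
Flow = −∇h = (+0.01800 east, +0.02157 north), which points northeast.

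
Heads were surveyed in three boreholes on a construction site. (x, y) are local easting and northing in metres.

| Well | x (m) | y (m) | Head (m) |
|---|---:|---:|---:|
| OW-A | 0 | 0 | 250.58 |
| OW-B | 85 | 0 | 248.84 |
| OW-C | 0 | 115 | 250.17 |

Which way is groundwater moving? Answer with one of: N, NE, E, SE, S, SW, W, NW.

∂h/∂x = (248.84 − 250.58) / (85 − 0) = -0.02047
∂h/∂y = (250.17 − 250.58) / (115 − 0) = -0.003565
Flow = −∇h = (+0.02047 east, +0.003565 north), which points east.

E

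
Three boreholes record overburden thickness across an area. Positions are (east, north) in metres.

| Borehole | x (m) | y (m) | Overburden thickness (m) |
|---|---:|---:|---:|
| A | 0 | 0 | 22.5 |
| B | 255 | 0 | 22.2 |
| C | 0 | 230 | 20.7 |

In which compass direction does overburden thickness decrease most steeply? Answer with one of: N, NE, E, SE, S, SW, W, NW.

∂d/∂x = (22.2 − 22.5) / (255 − 0) = -0.001176
∂d/∂y = (20.7 − 22.5) / (230 − 0) = -0.007826
Steepest decrease is along −∇f = (+0.001176 E, +0.007826 N) → north.

N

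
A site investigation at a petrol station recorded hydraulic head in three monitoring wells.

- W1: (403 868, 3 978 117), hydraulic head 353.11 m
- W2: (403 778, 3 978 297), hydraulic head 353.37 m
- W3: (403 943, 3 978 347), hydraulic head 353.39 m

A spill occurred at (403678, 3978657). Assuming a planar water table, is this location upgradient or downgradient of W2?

With h = a·x + b·y + c and W1 as origin, the differences give:
  (-90)·a + 180·b = +0.26
  75·a + 230·b = +0.28
Eliminate b (×230 and ×180, subtract): -34200·a = 9.400 → a = ∂h/∂x = -0.0002749
Back-substitute: b = ∂h/∂y = +0.001307.
Head at (403678, 3978657) = 353.11 + (-0.0002749)·(-190) + (+0.001307)·(540) = 353.87 m.
That is higher than the 353.37 m at W2, so the point is upgradient.

upgradient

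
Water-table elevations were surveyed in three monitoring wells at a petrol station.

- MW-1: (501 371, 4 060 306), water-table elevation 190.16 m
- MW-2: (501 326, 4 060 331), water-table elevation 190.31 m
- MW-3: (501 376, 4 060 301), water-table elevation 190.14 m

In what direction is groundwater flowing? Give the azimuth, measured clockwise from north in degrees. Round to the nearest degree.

121°

With h = a·x + b·y + c and MW-1 as origin, the differences give:
  (-45)·a + 25·b = +0.15
  5·a + (-5)·b = -0.02
Eliminate b (×(-5) and ×25, subtract): 100·a = -0.250 → a = ∂h/∂x = -0.002500
Back-substitute: b = ∂h/∂y = +0.001500.
Flow direction (−∇h) has components (+0.002500 E, -0.001500 N).
Azimuth = atan2(E, N) = atan2(+0.002500, -0.001500) = 121.0° ≈ 121°.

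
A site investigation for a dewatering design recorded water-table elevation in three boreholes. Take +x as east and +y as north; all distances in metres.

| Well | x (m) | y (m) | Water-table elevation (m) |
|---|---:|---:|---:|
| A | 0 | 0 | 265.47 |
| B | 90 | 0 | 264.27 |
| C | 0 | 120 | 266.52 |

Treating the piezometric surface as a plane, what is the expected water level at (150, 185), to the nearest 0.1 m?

∂h/∂x = (264.27 − 265.47) / (90 − 0) = -0.01333
∂h/∂y = (266.52 − 265.47) / (120 − 0) = +0.008750
h(150, 185) = 265.47 + (-0.01333)·(150) + (+0.008750)·(185) = 265.47 -2.000 +1.619 = 265.089 m.

265.1 m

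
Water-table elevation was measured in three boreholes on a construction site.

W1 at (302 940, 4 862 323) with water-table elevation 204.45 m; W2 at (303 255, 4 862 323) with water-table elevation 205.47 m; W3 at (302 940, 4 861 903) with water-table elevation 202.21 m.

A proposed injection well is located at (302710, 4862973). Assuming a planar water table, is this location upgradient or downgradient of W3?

upgradient

∂h/∂x = (205.47 − 204.45) / (303255 − 302940) = +0.003238
∂h/∂y = (202.21 − 204.45) / (4861903 − 4862323) = +0.005333
Head at (302710, 4862973) = 204.45 + (+0.003238)·(-230) + (+0.005333)·(650) = 207.17 m.
That is higher than the 202.21 m at W3, so the point is upgradient.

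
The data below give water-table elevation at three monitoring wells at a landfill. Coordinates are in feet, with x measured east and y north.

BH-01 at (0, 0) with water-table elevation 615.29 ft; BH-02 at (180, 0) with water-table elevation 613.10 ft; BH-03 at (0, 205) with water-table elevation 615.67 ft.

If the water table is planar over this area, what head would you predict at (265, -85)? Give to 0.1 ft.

∂h/∂x = (613.10 − 615.29) / (180 − 0) = -0.01217
∂h/∂y = (615.67 − 615.29) / (205 − 0) = +0.001854
h(265, -85) = 615.29 + (-0.01217)·(265) + (+0.001854)·(-85) = 615.29 -3.224 -0.158 = 611.908 ft.

611.9 ft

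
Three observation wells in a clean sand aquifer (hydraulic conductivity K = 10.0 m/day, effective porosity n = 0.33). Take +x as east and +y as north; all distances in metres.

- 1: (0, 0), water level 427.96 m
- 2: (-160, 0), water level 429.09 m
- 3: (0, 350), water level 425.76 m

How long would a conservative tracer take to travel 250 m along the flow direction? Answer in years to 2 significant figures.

∂h/∂x = (429.09 − 427.96) / (-160 − 0) = -0.007062
∂h/∂y = (425.76 − 427.96) / (350 − 0) = -0.006286
|∇h| = √(-0.007062² + -0.006286²) = 0.009454
Seepage velocity v = K·i/n = 10.0 × 0.009454 / 0.33 = 0.2865 m/day.
t = 250 / 0.2865 = 872.6 days = 2.39 years.

2.4 years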